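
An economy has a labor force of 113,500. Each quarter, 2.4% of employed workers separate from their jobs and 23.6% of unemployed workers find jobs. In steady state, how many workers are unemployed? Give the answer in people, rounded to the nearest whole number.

Steady-state unemployment rate u* = s/(s+f) = 2.4/(2.4+23.6) = 0.092308.
Unemployed = u* × labor force = 0.092308 × 113,500 ≈ 10,477.

About 10,477 are unemployed in steady state.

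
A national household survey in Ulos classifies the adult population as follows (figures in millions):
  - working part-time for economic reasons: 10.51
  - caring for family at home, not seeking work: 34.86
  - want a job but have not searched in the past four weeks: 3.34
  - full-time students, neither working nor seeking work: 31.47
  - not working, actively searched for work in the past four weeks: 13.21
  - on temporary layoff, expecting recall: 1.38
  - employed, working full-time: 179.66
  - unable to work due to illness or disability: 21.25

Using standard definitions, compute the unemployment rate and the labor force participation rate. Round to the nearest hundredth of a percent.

Employed = 10.51 + 179.66 = 190.17 million (anyone who worked, including part-time for economic reasons, counts as employed).
Unemployed = 13.21 + 1.38 = 14.59 million (jobless and actively searching, or on temporary layoff).
Labor force = 190.17 + 14.59 = 204.76 million.
Not in labor force = 34.86 + 3.34 + 31.47 + 21.25 = 90.92 million (those not working and not actively searching are outside the labor force — including those who want a job but have given up searching).
Civilian working-age population = 204.76 + 90.92 = 295.68 million.
Unemployment rate = 14.59 / 204.76 = 7.13%.
Labor force participation rate = 204.76 / 295.68 = 69.25%.

Unemployment rate ≈ 7.13%; labor force participation rate ≈ 69.25%.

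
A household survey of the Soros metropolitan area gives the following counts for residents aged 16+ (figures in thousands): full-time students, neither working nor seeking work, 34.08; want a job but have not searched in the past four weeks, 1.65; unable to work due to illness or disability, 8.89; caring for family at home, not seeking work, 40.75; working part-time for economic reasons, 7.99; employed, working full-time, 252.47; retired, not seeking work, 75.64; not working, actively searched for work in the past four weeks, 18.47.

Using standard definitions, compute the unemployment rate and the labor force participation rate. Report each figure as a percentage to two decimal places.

Employed = 7.99 + 252.47 = 260.46 thousand (anyone who worked, including part-time for economic reasons, counts as employed).
Unemployed = 18.47 thousand.
Labor force = 260.46 + 18.47 = 278.93 thousand.
Not in labor force = 34.08 + 1.65 + 8.89 + 40.75 + 75.64 = 161.01 thousand (those not working and not actively searching are outside the labor force — including those who want a job but have given up searching).
Civilian working-age population = 278.93 + 161.01 = 439.94 thousand.
Unemployment rate = 18.47 / 278.93 = 6.62%.
Labor force participation rate = 278.93 / 439.94 = 63.40%.

Unemployment rate ≈ 6.62%; labor force participation rate ≈ 63.40%.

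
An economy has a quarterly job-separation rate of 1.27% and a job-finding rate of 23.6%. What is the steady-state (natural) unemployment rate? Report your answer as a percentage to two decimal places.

At steady state the flows balance: s·E = f·U, so U/(E+U) = s/(s+f).
u* = 1.27 / (1.27 + 23.6) = 1.27 / 24.87 = 5.11%.

Steady-state unemployment rate ≈ 5.11%.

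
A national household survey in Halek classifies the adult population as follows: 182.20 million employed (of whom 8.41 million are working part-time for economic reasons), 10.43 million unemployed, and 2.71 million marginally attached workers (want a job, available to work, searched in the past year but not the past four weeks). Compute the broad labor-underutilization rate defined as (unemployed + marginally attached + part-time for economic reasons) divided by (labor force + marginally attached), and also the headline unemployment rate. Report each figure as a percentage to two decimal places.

Broad underutilization rate ≈ 11.03%; headline unemployment rate ≈ 5.41%.

Labor force = 182.20 + 10.43 = 192.63 million.
Numerator = 10.43 + 2.71 + 8.41 = 21.55 million.
Denominator = 192.63 + 2.71 = 195.34 million.
Broad rate = 21.55 / 195.34 = 11.03%.
Headline unemployment rate = 10.43 / 192.63 = 5.41%.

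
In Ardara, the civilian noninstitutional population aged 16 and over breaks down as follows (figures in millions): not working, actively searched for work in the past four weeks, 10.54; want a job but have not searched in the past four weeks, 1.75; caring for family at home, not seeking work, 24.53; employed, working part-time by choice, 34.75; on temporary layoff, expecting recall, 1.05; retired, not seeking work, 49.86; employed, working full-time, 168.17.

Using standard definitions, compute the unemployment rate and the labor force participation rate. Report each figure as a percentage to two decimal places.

Unemployment rate ≈ 5.40%; labor force participation rate ≈ 73.80%.

Employed = 34.75 + 168.17 = 202.92 million.
Unemployed = 10.54 + 1.05 = 11.59 million (jobless and actively searching, or on temporary layoff).
Labor force = 202.92 + 11.59 = 214.51 million.
Not in labor force = 1.75 + 24.53 + 49.86 = 76.14 million (those not working and not actively searching are outside the labor force — including those who want a job but have given up searching).
Civilian working-age population = 214.51 + 76.14 = 290.65 million.
Unemployment rate = 11.59 / 214.51 = 5.40%.
Labor force participation rate = 214.51 / 290.65 = 73.80%.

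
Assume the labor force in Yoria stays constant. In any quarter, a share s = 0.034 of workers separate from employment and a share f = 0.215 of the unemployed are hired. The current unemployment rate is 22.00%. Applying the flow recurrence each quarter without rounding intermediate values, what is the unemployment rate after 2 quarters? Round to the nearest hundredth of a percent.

With a fixed labor force, u_{t+1} = u_t + s·(1−u_t) − f·u_t = u_t·(1−s−f) + s.
Here 1−s−f = 0.751 and s = 0.034.
u_1 = 0.220000 × 0.751 + 0.034 = 0.199220.
u_2 = 0.199220 × 0.751 + 0.034 = 0.183614.

Unemployment rate after two quarters ≈ 18.36%.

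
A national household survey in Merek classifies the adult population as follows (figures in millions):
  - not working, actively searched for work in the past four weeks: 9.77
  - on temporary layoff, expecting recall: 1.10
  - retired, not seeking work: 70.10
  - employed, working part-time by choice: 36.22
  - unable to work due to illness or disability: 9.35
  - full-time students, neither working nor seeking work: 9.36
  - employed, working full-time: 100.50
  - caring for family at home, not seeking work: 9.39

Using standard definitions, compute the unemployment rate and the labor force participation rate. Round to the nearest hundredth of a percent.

Employed = 36.22 + 100.50 = 136.72 million.
Unemployed = 9.77 + 1.10 = 10.87 million (jobless and actively searching, or on temporary layoff).
Labor force = 136.72 + 10.87 = 147.59 million.
Not in labor force = 70.10 + 9.35 + 9.36 + 9.39 = 98.20 million (those not working and not actively searching are outside the labor force).
Civilian working-age population = 147.59 + 98.20 = 245.79 million.
Unemployment rate = 10.87 / 147.59 = 7.36%.
Labor force participation rate = 147.59 / 245.79 = 60.05%.

Unemployment rate ≈ 7.36%; labor force participation rate ≈ 60.05%.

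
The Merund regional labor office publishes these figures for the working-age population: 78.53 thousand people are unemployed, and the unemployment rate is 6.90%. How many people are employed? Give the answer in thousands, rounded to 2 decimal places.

Labor force = U / u = 78.53 / 0.0690 ≈ 1,138.12 thousand.
Employed = labor force − unemployed = 1,138.12 − 78.53 = 1,059.59 thousand.

About 1,059.59 thousand are employed.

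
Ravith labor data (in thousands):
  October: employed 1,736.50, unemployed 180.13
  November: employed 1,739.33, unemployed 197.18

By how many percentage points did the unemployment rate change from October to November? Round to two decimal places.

The unemployment rate changed by +0.78 percentage points.

October: labor force = 1,736.50 + 180.13 = 1,916.63; u = 180.13/1,916.63 = 9.40%.
November: labor force = 1,739.33 + 197.18 = 1,936.51; u = 197.18/1,936.51 = 10.18%.
Change = 10.18% − 9.40% = +0.78 pp.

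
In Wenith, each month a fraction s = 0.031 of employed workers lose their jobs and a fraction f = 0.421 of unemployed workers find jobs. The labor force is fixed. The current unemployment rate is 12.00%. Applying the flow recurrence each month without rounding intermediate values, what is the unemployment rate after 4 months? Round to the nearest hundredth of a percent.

With a fixed labor force, u_{t+1} = u_t + s·(1−u_t) − f·u_t = u_t·(1−s−f) + s.
Here 1−s−f = 0.548 and s = 0.031.
u_1 = 0.120000 × 0.548 + 0.031 = 0.096760.
u_2 = 0.096760 × 0.548 + 0.031 = 0.084024.
u_3 = 0.084024 × 0.548 + 0.031 = 0.077045.
u_4 = 0.077045 × 0.548 + 0.031 = 0.073221.

Unemployment rate after four months ≈ 7.32%.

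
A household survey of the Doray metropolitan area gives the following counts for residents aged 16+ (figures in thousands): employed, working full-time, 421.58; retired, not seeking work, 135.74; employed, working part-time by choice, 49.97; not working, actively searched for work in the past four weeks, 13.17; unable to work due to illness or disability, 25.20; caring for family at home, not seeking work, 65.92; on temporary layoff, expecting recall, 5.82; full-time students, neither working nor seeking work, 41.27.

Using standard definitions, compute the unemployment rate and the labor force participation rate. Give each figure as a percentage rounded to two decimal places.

Employed = 421.58 + 49.97 = 471.55 thousand.
Unemployed = 13.17 + 5.82 = 18.99 thousand (jobless and actively searching, or on temporary layoff).
Labor force = 471.55 + 18.99 = 490.54 thousand.
Not in labor force = 135.74 + 25.20 + 65.92 + 41.27 = 268.13 thousand (those not working and not actively searching are outside the labor force).
Civilian working-age population = 490.54 + 268.13 = 758.67 thousand.
Unemployment rate = 18.99 / 490.54 = 3.87%.
Labor force participation rate = 490.54 / 758.67 = 64.66%.

Unemployment rate ≈ 3.87%; labor force participation rate ≈ 64.66%.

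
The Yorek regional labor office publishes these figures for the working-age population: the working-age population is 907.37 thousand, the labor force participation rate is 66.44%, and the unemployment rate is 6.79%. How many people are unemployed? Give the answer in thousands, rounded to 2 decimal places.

About 40.93 thousand are unemployed.

Labor force = 0.6644 × 907.37 = 602.86 thousand.
Unemployed = 0.0679 × 602.86 ≈ 40.93 thousand.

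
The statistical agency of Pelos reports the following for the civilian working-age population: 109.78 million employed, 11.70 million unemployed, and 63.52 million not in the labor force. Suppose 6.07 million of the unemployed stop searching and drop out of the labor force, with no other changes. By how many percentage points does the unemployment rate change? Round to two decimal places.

Initially, labor force = 109.78 + 11.70 = 121.48 million, so u = 11.70/121.48 = 9.63%.
After the change, unemployed and labor force both fall by 6.07 → E = 109.78, U = 5.63, labor force = 115.41 million.
New unemployment rate = 5.63 / 115.41 = 4.88%.
Change = 4.88% − 9.63% = −4.75 percentage points.

The unemployment rate changes by −4.75 percentage points.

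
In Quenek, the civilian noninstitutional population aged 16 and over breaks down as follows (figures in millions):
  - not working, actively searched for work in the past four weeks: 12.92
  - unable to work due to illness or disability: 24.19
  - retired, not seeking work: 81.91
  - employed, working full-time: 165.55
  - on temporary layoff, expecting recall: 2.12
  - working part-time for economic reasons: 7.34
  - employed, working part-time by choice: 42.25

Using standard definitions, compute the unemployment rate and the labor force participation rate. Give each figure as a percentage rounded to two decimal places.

Unemployment rate ≈ 6.53%; labor force participation rate ≈ 68.45%.

Employed = 165.55 + 7.34 + 42.25 = 215.14 million (anyone who worked, including part-time for economic reasons, counts as employed).
Unemployed = 12.92 + 2.12 = 15.04 million (jobless and actively searching, or on temporary layoff).
Labor force = 215.14 + 15.04 = 230.18 million.
Not in labor force = 24.19 + 81.91 = 106.10 million (those not working and not actively searching are outside the labor force).
Civilian working-age population = 230.18 + 106.10 = 336.28 million.
Unemployment rate = 15.04 / 230.18 = 6.53%.
Labor force participation rate = 230.18 / 336.28 = 68.45%.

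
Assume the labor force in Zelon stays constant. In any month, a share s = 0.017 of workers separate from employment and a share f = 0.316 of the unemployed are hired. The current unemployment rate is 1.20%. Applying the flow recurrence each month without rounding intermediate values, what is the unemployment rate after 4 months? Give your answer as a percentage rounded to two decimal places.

With a fixed labor force, u_{t+1} = u_t + s·(1−u_t) − f·u_t = u_t·(1−s−f) + s.
Here 1−s−f = 0.667 and s = 0.017.
u_1 = 0.012000 × 0.667 + 0.017 = 0.025004.
u_2 = 0.025004 × 0.667 + 0.017 = 0.033678.
u_3 = 0.033678 × 0.667 + 0.017 = 0.039463.
u_4 = 0.039463 × 0.667 + 0.017 = 0.043322.

Unemployment rate after four months ≈ 4.33%.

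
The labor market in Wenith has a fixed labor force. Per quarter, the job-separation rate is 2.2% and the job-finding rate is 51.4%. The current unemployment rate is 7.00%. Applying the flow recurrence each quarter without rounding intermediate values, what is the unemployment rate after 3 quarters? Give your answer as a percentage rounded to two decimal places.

Unemployment rate after three quarters ≈ 4.39%.

With a fixed labor force, u_{t+1} = u_t + s·(1−u_t) − f·u_t = u_t·(1−s−f) + s.
Here 1−s−f = 0.464 and s = 0.022.
u_1 = 0.070000 × 0.464 + 0.022 = 0.054480.
u_2 = 0.054480 × 0.464 + 0.022 = 0.047279.
u_3 = 0.047279 × 0.464 + 0.022 = 0.043937.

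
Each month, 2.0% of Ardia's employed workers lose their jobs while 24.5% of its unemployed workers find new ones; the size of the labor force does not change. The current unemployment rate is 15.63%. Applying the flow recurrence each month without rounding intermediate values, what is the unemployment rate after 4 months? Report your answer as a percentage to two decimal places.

Unemployment rate after four months ≈ 9.91%.

With a fixed labor force, u_{t+1} = u_t + s·(1−u_t) − f·u_t = u_t·(1−s−f) + s.
Here 1−s−f = 0.735 and s = 0.020.
u_1 = 0.156300 × 0.735 + 0.020 = 0.134880.
u_2 = 0.134880 × 0.735 + 0.020 = 0.119137.
u_3 = 0.119137 × 0.735 + 0.020 = 0.107566.
u_4 = 0.107566 × 0.735 + 0.020 = 0.099061.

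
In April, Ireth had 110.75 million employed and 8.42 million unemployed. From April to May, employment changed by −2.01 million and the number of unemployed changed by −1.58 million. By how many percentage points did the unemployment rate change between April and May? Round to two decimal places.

April: labor force = 110.75 + 8.42 = 119.17; u = 8.42/119.17 = 7.07%.
May: labor force = 108.74 + 6.84 = 115.58; u = 6.84/115.58 = 5.92%.
Change = 5.92% − 7.07% = −1.15 pp.

The unemployment rate changed by −1.15 percentage points.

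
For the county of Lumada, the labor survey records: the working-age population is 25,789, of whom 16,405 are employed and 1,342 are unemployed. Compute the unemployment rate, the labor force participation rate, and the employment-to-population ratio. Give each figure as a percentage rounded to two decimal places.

Unemployment rate ≈ 7.56%; labor force participation rate ≈ 68.82%; employment-population ratio ≈ 63.61%.

Labor force = employed + unemployed = 16,405 + 1,342 = 17,747.
Unemployment rate = 1,342 / 17,747 = 7.56%.
Labor force participation rate = 17,747 / 25,789 = 68.82%.
Employment-population ratio = 16,405 / 25,789 = 63.61%.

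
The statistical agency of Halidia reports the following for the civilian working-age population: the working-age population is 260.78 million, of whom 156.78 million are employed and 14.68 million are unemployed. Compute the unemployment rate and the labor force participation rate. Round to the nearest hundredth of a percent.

Labor force = employed + unemployed = 156.78 + 14.68 = 171.46 million.
Unemployment rate = 14.68 / 171.46 = 8.56%.
Labor force participation rate = 171.46 / 260.78 = 65.75%.

Unemployment rate ≈ 8.56%; labor force participation rate ≈ 65.75%.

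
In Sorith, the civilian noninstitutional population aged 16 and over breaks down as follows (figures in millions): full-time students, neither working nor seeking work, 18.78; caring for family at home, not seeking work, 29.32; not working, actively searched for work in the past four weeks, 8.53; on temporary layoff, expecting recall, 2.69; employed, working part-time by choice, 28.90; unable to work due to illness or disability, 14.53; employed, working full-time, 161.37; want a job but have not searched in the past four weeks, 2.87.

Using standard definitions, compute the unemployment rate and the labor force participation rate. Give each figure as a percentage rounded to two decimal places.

Unemployment rate ≈ 5.57%; labor force participation rate ≈ 75.47%.

Employed = 28.90 + 161.37 = 190.27 million.
Unemployed = 8.53 + 2.69 = 11.22 million (jobless and actively searching, or on temporary layoff).
Labor force = 190.27 + 11.22 = 201.49 million.
Not in labor force = 18.78 + 29.32 + 14.53 + 2.87 = 65.50 million (those not working and not actively searching are outside the labor force — including those who want a job but have given up searching).
Civilian working-age population = 201.49 + 65.50 = 266.99 million.
Unemployment rate = 11.22 / 201.49 = 5.57%.
Labor force participation rate = 201.49 / 266.99 = 75.47%.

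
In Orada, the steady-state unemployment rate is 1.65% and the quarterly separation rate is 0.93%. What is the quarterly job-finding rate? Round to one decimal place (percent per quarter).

Job-finding rate ≈ 55.4% per quarter.

From u* = s/(s+f): f = s·(1−u)/u.
f = 0.93 × (1 − 0.0165) / 0.0165 = 0.9147 / 0.0165 ≈ 55.4% per quarter.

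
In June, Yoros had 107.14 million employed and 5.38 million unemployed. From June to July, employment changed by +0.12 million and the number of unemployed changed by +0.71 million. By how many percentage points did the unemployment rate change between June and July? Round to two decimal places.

The unemployment rate changed by +0.59 percentage points.

June: labor force = 107.14 + 5.38 = 112.52; u = 5.38/112.52 = 4.78%.
July: labor force = 107.26 + 6.09 = 113.35; u = 6.09/113.35 = 5.37%.
Change = 5.37% − 4.78% = +0.59 pp.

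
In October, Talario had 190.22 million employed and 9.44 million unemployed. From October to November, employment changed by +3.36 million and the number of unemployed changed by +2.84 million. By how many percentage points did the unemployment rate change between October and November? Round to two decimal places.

October: labor force = 190.22 + 9.44 = 199.66; u = 9.44/199.66 = 4.73%.
November: labor force = 193.58 + 12.28 = 205.86; u = 12.28/205.86 = 5.97%.
Change = 5.97% − 4.73% = +1.24 pp.

The unemployment rate changed by +1.24 percentage points.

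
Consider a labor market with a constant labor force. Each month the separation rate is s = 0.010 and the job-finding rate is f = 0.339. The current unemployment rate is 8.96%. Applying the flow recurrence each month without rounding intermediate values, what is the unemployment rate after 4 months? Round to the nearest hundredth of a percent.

With a fixed labor force, u_{t+1} = u_t + s·(1−u_t) − f·u_t = u_t·(1−s−f) + s.
Here 1−s−f = 0.651 and s = 0.010.
u_1 = 0.089600 × 0.651 + 0.010 = 0.068330.
u_2 = 0.068330 × 0.651 + 0.010 = 0.054483.
u_3 = 0.054483 × 0.651 + 0.010 = 0.045468.
u_4 = 0.045468 × 0.651 + 0.010 = 0.039600.

Unemployment rate after four months ≈ 3.96%.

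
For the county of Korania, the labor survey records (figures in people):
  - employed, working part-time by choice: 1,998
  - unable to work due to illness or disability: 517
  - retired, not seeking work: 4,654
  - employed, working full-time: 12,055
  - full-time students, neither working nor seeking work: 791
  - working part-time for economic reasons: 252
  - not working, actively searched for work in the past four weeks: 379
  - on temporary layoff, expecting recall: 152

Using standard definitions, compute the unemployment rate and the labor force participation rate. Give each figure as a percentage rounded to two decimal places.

Unemployment rate ≈ 3.58%; labor force participation rate ≈ 71.33%.

Employed = 1,998 + 12,055 + 252 = 14,305 (anyone who worked, including part-time for economic reasons, counts as employed).
Unemployed = 379 + 152 = 531 (jobless and actively searching, or on temporary layoff).
Labor force = 14,305 + 531 = 14,836.
Not in labor force = 517 + 4,654 + 791 = 5,962 (those not working and not actively searching are outside the labor force).
Civilian working-age population = 14,836 + 5,962 = 20,798.
Unemployment rate = 531 / 14,836 = 3.58%.
Labor force participation rate = 14,836 / 20,798 = 71.33%.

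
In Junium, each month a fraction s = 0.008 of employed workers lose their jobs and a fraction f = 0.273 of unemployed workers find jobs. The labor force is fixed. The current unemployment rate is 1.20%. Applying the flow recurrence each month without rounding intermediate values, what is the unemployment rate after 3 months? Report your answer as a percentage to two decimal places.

With a fixed labor force, u_{t+1} = u_t + s·(1−u_t) − f·u_t = u_t·(1−s−f) + s.
Here 1−s−f = 0.719 and s = 0.008.
u_1 = 0.012000 × 0.719 + 0.008 = 0.016628.
u_2 = 0.016628 × 0.719 + 0.008 = 0.019956.
u_3 = 0.019956 × 0.719 + 0.008 = 0.022348.

Unemployment rate after three months ≈ 2.23%.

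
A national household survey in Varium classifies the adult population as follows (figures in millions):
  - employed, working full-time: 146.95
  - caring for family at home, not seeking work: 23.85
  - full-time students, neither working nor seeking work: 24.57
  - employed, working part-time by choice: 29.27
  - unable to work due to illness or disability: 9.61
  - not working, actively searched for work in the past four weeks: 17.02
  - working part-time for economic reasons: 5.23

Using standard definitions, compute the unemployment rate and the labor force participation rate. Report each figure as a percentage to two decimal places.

Employed = 146.95 + 29.27 + 5.23 = 181.45 million (anyone who worked, including part-time for economic reasons, counts as employed).
Unemployed = 17.02 million.
Labor force = 181.45 + 17.02 = 198.47 million.
Not in labor force = 23.85 + 24.57 + 9.61 = 58.03 million (those not working and not actively searching are outside the labor force).
Civilian working-age population = 198.47 + 58.03 = 256.50 million.
Unemployment rate = 17.02 / 198.47 = 8.58%.
Labor force participation rate = 198.47 / 256.50 = 77.38%.

Unemployment rate ≈ 8.58%; labor force participation rate ≈ 77.38%.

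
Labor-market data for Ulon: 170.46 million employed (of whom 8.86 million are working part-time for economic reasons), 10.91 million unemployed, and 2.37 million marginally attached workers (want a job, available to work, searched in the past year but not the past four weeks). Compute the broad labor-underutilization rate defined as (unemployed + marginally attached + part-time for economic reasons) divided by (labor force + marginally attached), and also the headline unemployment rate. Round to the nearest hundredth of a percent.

Labor force = 170.46 + 10.91 = 181.37 million.
Numerator = 10.91 + 2.37 + 8.86 = 22.14 million.
Denominator = 181.37 + 2.37 = 183.74 million.
Broad rate = 22.14 / 183.74 = 12.05%.
Headline unemployment rate = 10.91 / 181.37 = 6.02%.

Broad underutilization rate ≈ 12.05%; headline unemployment rate ≈ 6.02%.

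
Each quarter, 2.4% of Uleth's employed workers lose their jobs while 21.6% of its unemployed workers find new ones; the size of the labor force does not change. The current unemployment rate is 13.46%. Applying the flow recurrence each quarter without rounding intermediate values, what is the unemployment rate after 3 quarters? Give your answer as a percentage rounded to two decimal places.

Unemployment rate after three quarters ≈ 11.52%.

With a fixed labor force, u_{t+1} = u_t + s·(1−u_t) − f·u_t = u_t·(1−s−f) + s.
Here 1−s−f = 0.760 and s = 0.024.
u_1 = 0.134600 × 0.760 + 0.024 = 0.126296.
u_2 = 0.126296 × 0.760 + 0.024 = 0.119985.
u_3 = 0.119985 × 0.760 + 0.024 = 0.115189.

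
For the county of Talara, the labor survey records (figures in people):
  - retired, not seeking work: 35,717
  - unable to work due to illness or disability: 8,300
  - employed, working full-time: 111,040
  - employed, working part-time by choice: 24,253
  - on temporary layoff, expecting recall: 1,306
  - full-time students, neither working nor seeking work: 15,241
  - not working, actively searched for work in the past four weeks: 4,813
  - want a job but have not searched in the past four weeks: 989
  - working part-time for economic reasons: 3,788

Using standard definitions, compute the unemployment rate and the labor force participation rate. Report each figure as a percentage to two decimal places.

Unemployment rate ≈ 4.21%; labor force participation rate ≈ 70.68%.

Employed = 111,040 + 24,253 + 3,788 = 139,081 (anyone who worked, including part-time for economic reasons, counts as employed).
Unemployed = 1,306 + 4,813 = 6,119 (jobless and actively searching, or on temporary layoff).
Labor force = 139,081 + 6,119 = 145,200.
Not in labor force = 35,717 + 8,300 + 15,241 + 989 = 60,247 (those not working and not actively searching are outside the labor force — including those who want a job but have given up searching).
Civilian working-age population = 145,200 + 60,247 = 205,447.
Unemployment rate = 6,119 / 145,200 = 4.21%.
Labor force participation rate = 145,200 / 205,447 = 70.68%.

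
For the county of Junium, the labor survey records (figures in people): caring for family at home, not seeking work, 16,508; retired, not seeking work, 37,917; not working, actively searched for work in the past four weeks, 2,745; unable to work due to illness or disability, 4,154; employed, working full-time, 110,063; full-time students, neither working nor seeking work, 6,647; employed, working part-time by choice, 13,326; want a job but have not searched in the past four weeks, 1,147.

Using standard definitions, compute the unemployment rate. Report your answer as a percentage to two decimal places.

Employed = 110,063 + 13,326 = 123,389.
Unemployed = 2,745.
Labor force = 123,389 + 2,745 = 126,134.
Unemployment rate = 2,745 / 126,134 = 2.18%.

Unemployment rate ≈ 2.18%.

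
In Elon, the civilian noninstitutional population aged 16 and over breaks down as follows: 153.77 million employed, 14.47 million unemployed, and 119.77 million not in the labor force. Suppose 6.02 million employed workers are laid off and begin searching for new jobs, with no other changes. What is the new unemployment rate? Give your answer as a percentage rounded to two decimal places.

Initially, labor force = 153.77 + 14.47 = 168.24 million, so u = 14.47/168.24 = 8.60%.
After the change, employed falls and unemployed rises by 6.02; labor force unchanged → E = 147.75, U = 20.49, labor force = 168.24 million.
New unemployment rate = 20.49 / 168.24 = 12.18%.

New unemployment rate ≈ 12.18%.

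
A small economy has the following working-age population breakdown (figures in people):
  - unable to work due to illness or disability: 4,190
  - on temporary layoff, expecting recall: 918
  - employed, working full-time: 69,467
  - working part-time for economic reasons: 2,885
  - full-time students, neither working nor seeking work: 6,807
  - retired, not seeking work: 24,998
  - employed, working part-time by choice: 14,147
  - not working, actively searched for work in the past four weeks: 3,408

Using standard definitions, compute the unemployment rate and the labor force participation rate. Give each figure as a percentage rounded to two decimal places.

Employed = 69,467 + 2,885 + 14,147 = 86,499 (anyone who worked, including part-time for economic reasons, counts as employed).
Unemployed = 918 + 3,408 = 4,326 (jobless and actively searching, or on temporary layoff).
Labor force = 86,499 + 4,326 = 90,825.
Not in labor force = 4,190 + 6,807 + 24,998 = 35,995 (those not working and not actively searching are outside the labor force).
Civilian working-age population = 90,825 + 35,995 = 126,820.
Unemployment rate = 4,326 / 90,825 = 4.76%.
Labor force participation rate = 90,825 / 126,820 = 71.62%.

Unemployment rate ≈ 4.76%; labor force participation rate ≈ 71.62%.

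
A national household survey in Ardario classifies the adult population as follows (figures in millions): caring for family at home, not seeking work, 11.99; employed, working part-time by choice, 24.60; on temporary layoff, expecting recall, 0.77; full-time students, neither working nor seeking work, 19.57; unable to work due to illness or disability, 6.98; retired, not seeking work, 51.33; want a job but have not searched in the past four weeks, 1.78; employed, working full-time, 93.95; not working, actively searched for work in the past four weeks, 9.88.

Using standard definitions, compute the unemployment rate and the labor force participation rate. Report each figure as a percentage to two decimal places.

Employed = 24.60 + 93.95 = 118.55 million.
Unemployed = 0.77 + 9.88 = 10.65 million (jobless and actively searching, or on temporary layoff).
Labor force = 118.55 + 10.65 = 129.20 million.
Not in labor force = 11.99 + 19.57 + 6.98 + 51.33 + 1.78 = 91.65 million (those not working and not actively searching are outside the labor force — including those who want a job but have given up searching).
Civilian working-age population = 129.20 + 91.65 = 220.85 million.
Unemployment rate = 10.65 / 129.20 = 8.24%.
Labor force participation rate = 129.20 / 220.85 = 58.50%.

Unemployment rate ≈ 8.24%; labor force participation rate ≈ 58.50%.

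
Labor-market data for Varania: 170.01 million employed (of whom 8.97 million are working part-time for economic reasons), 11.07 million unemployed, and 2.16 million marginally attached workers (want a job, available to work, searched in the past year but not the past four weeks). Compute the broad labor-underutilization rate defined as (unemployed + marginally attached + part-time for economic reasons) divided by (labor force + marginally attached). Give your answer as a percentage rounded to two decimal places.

Labor force = 170.01 + 11.07 = 181.08 million.
Numerator = 11.07 + 2.16 + 8.97 = 22.20 million.
Denominator = 181.08 + 2.16 = 183.24 million.
Broad rate = 22.20 / 183.24 = 12.12%.

Broad underutilization rate ≈ 12.12%.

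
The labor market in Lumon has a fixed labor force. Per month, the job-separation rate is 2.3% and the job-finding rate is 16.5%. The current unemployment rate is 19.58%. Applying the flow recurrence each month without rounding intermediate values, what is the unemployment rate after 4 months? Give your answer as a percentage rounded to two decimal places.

Unemployment rate after four months ≈ 15.43%.

With a fixed labor force, u_{t+1} = u_t + s·(1−u_t) − f·u_t = u_t·(1−s−f) + s.
Here 1−s−f = 0.812 and s = 0.023.
u_1 = 0.195800 × 0.812 + 0.023 = 0.181990.
u_2 = 0.181990 × 0.812 + 0.023 = 0.170776.
u_3 = 0.170776 × 0.812 + 0.023 = 0.161670.
u_4 = 0.161670 × 0.812 + 0.023 = 0.154276.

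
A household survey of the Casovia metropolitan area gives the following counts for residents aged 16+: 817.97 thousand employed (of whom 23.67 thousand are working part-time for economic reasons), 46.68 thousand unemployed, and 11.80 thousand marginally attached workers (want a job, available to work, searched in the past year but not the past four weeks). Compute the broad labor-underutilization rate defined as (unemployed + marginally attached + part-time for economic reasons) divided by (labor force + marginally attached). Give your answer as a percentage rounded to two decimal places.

Broad underutilization rate ≈ 9.37%.

Labor force = 817.97 + 46.68 = 864.65 thousand.
Numerator = 46.68 + 11.80 + 23.67 = 82.15 thousand.
Denominator = 864.65 + 11.80 = 876.45 thousand.
Broad rate = 82.15 / 876.45 = 9.37%.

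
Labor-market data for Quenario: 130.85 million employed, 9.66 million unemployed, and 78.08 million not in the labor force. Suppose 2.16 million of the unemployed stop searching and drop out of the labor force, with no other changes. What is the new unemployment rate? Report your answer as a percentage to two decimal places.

Initially, labor force = 130.85 + 9.66 = 140.51 million, so u = 9.66/140.51 = 6.87%.
After the change, unemployed and labor force both fall by 2.16 → E = 130.85, U = 7.50, labor force = 138.35 million.
New unemployment rate = 7.50 / 138.35 = 5.42%.

New unemployment rate ≈ 5.42%.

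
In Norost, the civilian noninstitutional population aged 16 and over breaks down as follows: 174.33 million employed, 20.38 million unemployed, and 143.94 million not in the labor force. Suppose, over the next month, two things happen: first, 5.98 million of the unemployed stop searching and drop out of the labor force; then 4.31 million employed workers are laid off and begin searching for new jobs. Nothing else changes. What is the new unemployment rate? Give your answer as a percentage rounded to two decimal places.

New unemployment rate ≈ 9.91%.

Initially, labor force = 174.33 + 20.38 = 194.71 million, so u = 20.38/194.71 = 10.47%.
After the first change, unemployed and labor force both fall by 5.98 → E = 174.33, U = 14.40, labor force = 188.73 million.
After the second change, employed falls and unemployed rises by 4.31; labor force unchanged → E = 170.02, U = 18.71, labor force = 188.73 million.
New unemployment rate = 18.71 / 188.73 = 9.91%.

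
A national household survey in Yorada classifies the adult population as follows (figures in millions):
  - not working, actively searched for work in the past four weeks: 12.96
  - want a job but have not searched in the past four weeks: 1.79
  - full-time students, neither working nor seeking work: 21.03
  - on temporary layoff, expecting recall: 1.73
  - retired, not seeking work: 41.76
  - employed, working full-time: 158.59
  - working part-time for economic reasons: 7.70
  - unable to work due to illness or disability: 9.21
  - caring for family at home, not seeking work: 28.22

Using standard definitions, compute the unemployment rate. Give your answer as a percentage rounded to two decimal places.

Unemployment rate ≈ 8.12%.

Employed = 158.59 + 7.70 = 166.29 million (anyone who worked, including part-time for economic reasons, counts as employed).
Unemployed = 12.96 + 1.73 = 14.69 million (jobless and actively searching, or on temporary layoff).
Labor force = 166.29 + 14.69 = 180.98 million.
Unemployment rate = 14.69 / 180.98 = 8.12%.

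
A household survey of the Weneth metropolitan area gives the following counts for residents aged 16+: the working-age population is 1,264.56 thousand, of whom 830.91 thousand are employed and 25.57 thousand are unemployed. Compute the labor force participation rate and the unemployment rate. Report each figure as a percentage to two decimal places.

Labor force = employed + unemployed = 830.91 + 25.57 = 856.48 thousand.
Unemployment rate = 25.57 / 856.48 = 2.99%.
Labor force participation rate = 856.48 / 1,264.56 = 67.73%.

Labor force participation rate ≈ 67.73%; unemployment rate ≈ 2.99%.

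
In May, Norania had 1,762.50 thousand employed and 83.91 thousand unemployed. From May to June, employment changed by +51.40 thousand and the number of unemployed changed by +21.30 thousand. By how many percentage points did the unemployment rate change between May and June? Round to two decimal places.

May: labor force = 1,762.50 + 83.91 = 1,846.41; u = 83.91/1,846.41 = 4.54%.
June: labor force = 1,813.90 + 105.21 = 1,919.11; u = 105.21/1,919.11 = 5.48%.
Change = 5.48% − 4.54% = +0.94 pp.

The unemployment rate changed by +0.94 percentage points.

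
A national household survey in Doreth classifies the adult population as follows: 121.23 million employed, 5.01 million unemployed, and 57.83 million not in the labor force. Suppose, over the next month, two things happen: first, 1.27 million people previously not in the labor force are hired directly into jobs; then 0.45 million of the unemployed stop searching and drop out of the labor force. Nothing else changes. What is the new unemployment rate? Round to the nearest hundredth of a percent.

Initially, labor force = 121.23 + 5.01 = 126.24 million, so u = 5.01/126.24 = 3.97%.
After the first change, employed and labor force both rise by 1.27; unemployed unchanged → E = 122.50, U = 5.01, labor force = 127.51 million.
After the second change, unemployed and labor force both fall by 0.45 → E = 122.50, U = 4.56, labor force = 127.06 million.
New unemployment rate = 4.56 / 127.06 = 3.59%.

New unemployment rate ≈ 3.59%.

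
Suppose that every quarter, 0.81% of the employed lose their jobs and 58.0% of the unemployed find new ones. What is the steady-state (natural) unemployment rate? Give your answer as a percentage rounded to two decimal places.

Steady-state unemployment rate ≈ 1.38%.

At steady state the flows balance: s·E = f·U, so U/(E+U) = s/(s+f).
u* = 0.81 / (0.81 + 58.0) = 0.81 / 58.81 = 1.38%.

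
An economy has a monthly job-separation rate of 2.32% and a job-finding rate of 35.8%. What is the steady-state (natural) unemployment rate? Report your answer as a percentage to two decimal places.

At steady state the flows balance: s·E = f·U, so U/(E+U) = s/(s+f).
u* = 2.32 / (2.32 + 35.8) = 2.32 / 38.12 = 6.09%.

Steady-state unemployment rate ≈ 6.09%.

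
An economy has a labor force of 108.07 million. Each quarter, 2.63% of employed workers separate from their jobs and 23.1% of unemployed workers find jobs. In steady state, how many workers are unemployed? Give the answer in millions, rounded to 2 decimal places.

About 11.05 million are unemployed in steady state.

Steady-state unemployment rate u* = s/(s+f) = 2.63/(2.63+23.1) = 0.102215.
Unemployed = u* × labor force = 0.102215 × 108.07 ≈ 11.05 million.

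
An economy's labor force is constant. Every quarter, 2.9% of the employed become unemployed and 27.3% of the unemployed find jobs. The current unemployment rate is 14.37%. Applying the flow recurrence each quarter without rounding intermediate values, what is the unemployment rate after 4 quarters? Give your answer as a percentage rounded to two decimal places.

With a fixed labor force, u_{t+1} = u_t + s·(1−u_t) − f·u_t = u_t·(1−s−f) + s.
Here 1−s−f = 0.698 and s = 0.029.
u_1 = 0.143700 × 0.698 + 0.029 = 0.129303.
u_2 = 0.129303 × 0.698 + 0.029 = 0.119253.
u_3 = 0.119253 × 0.698 + 0.029 = 0.112239.
u_4 = 0.112239 × 0.698 + 0.029 = 0.107343.

Unemployment rate after four quarters ≈ 10.73%.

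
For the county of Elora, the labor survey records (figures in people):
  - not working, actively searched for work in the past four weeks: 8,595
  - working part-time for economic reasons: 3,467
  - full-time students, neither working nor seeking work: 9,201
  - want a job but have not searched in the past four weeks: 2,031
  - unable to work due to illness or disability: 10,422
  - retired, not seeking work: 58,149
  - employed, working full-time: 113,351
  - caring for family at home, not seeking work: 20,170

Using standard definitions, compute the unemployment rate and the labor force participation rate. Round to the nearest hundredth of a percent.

Unemployment rate ≈ 6.85%; labor force participation rate ≈ 55.64%.

Employed = 3,467 + 113,351 = 116,818 (anyone who worked, including part-time for economic reasons, counts as employed).
Unemployed = 8,595.
Labor force = 116,818 + 8,595 = 125,413.
Not in labor force = 9,201 + 2,031 + 10,422 + 58,149 + 20,170 = 99,973 (those not working and not actively searching are outside the labor force — including those who want a job but have given up searching).
Civilian working-age population = 125,413 + 99,973 = 225,386.
Unemployment rate = 8,595 / 125,413 = 6.85%.
Labor force participation rate = 125,413 / 225,386 = 55.64%.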